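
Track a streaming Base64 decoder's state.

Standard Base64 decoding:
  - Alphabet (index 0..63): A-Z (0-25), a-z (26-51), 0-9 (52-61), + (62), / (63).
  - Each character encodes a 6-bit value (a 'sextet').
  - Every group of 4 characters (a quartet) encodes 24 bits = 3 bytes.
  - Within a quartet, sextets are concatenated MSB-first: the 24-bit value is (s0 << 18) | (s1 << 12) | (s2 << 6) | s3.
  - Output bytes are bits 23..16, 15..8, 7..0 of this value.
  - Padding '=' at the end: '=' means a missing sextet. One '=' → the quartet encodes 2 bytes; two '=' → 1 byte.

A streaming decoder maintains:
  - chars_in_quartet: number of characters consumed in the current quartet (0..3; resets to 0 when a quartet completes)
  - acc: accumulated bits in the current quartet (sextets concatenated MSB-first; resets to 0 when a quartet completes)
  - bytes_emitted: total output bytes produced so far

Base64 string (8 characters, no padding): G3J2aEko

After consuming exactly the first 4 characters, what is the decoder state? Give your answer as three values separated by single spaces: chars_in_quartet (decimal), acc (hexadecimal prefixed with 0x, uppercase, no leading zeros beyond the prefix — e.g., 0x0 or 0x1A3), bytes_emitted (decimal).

Answer: 0 0x0 3

Derivation:
After char 0 ('G'=6): chars_in_quartet=1 acc=0x6 bytes_emitted=0
After char 1 ('3'=55): chars_in_quartet=2 acc=0x1B7 bytes_emitted=0
After char 2 ('J'=9): chars_in_quartet=3 acc=0x6DC9 bytes_emitted=0
After char 3 ('2'=54): chars_in_quartet=4 acc=0x1B7276 -> emit 1B 72 76, reset; bytes_emitted=3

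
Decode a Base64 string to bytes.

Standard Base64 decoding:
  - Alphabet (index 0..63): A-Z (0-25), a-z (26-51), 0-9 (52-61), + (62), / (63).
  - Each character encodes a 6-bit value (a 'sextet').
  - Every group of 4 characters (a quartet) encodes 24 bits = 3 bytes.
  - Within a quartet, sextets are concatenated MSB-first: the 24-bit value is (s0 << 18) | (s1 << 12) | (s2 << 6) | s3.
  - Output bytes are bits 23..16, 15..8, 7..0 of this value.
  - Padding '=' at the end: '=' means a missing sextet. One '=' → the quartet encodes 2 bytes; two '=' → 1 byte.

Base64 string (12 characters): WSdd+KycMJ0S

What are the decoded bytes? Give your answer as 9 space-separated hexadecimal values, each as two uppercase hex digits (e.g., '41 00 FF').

Answer: 59 27 5D F8 AC 9C 30 9D 12

Derivation:
After char 0 ('W'=22): chars_in_quartet=1 acc=0x16 bytes_emitted=0
After char 1 ('S'=18): chars_in_quartet=2 acc=0x592 bytes_emitted=0
After char 2 ('d'=29): chars_in_quartet=3 acc=0x1649D bytes_emitted=0
After char 3 ('d'=29): chars_in_quartet=4 acc=0x59275D -> emit 59 27 5D, reset; bytes_emitted=3
After char 4 ('+'=62): chars_in_quartet=1 acc=0x3E bytes_emitted=3
After char 5 ('K'=10): chars_in_quartet=2 acc=0xF8A bytes_emitted=3
After char 6 ('y'=50): chars_in_quartet=3 acc=0x3E2B2 bytes_emitted=3
After char 7 ('c'=28): chars_in_quartet=4 acc=0xF8AC9C -> emit F8 AC 9C, reset; bytes_emitted=6
After char 8 ('M'=12): chars_in_quartet=1 acc=0xC bytes_emitted=6
After char 9 ('J'=9): chars_in_quartet=2 acc=0x309 bytes_emitted=6
After char 10 ('0'=52): chars_in_quartet=3 acc=0xC274 bytes_emitted=6
After char 11 ('S'=18): chars_in_quartet=4 acc=0x309D12 -> emit 30 9D 12, reset; bytes_emitted=9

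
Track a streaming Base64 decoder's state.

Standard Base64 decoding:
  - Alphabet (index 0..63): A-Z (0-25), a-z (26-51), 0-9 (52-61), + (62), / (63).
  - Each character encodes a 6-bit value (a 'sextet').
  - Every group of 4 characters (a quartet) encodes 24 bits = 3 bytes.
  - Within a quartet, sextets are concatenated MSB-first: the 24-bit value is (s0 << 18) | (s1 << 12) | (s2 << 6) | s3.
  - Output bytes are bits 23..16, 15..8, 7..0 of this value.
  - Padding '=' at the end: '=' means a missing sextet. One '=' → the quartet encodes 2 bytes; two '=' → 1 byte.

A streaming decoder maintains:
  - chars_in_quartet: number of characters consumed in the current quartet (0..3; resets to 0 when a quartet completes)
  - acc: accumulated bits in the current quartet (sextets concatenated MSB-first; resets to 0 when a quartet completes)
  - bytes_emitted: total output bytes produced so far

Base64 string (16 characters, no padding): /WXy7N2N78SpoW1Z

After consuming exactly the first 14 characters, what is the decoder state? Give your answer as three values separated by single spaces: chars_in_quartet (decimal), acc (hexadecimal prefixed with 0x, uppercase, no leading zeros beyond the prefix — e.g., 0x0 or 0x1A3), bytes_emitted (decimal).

Answer: 2 0xA16 9

Derivation:
After char 0 ('/'=63): chars_in_quartet=1 acc=0x3F bytes_emitted=0
After char 1 ('W'=22): chars_in_quartet=2 acc=0xFD6 bytes_emitted=0
After char 2 ('X'=23): chars_in_quartet=3 acc=0x3F597 bytes_emitted=0
After char 3 ('y'=50): chars_in_quartet=4 acc=0xFD65F2 -> emit FD 65 F2, reset; bytes_emitted=3
After char 4 ('7'=59): chars_in_quartet=1 acc=0x3B bytes_emitted=3
After char 5 ('N'=13): chars_in_quartet=2 acc=0xECD bytes_emitted=3
After char 6 ('2'=54): chars_in_quartet=3 acc=0x3B376 bytes_emitted=3
After char 7 ('N'=13): chars_in_quartet=4 acc=0xECDD8D -> emit EC DD 8D, reset; bytes_emitted=6
After char 8 ('7'=59): chars_in_quartet=1 acc=0x3B bytes_emitted=6
After char 9 ('8'=60): chars_in_quartet=2 acc=0xEFC bytes_emitted=6
After char 10 ('S'=18): chars_in_quartet=3 acc=0x3BF12 bytes_emitted=6
After char 11 ('p'=41): chars_in_quartet=4 acc=0xEFC4A9 -> emit EF C4 A9, reset; bytes_emitted=9
After char 12 ('o'=40): chars_in_quartet=1 acc=0x28 bytes_emitted=9
After char 13 ('W'=22): chars_in_quartet=2 acc=0xA16 bytes_emitted=9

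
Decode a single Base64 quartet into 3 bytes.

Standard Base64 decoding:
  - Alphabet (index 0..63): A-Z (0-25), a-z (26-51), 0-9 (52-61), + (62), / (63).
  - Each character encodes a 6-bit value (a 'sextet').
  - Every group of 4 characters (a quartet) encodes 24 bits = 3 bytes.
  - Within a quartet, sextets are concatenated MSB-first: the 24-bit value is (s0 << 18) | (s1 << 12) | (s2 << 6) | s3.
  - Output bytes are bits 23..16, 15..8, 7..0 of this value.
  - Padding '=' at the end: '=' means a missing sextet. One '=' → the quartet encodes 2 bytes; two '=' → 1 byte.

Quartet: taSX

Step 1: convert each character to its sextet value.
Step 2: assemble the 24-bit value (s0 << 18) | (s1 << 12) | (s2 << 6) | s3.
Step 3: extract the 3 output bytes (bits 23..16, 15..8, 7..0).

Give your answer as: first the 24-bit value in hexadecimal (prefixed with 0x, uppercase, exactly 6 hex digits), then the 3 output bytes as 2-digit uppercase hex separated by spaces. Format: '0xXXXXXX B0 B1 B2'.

Sextets: t=45, a=26, S=18, X=23
24-bit: (45<<18) | (26<<12) | (18<<6) | 23
      = 0xB40000 | 0x01A000 | 0x000480 | 0x000017
      = 0xB5A497
Bytes: (v>>16)&0xFF=B5, (v>>8)&0xFF=A4, v&0xFF=97

Answer: 0xB5A497 B5 A4 97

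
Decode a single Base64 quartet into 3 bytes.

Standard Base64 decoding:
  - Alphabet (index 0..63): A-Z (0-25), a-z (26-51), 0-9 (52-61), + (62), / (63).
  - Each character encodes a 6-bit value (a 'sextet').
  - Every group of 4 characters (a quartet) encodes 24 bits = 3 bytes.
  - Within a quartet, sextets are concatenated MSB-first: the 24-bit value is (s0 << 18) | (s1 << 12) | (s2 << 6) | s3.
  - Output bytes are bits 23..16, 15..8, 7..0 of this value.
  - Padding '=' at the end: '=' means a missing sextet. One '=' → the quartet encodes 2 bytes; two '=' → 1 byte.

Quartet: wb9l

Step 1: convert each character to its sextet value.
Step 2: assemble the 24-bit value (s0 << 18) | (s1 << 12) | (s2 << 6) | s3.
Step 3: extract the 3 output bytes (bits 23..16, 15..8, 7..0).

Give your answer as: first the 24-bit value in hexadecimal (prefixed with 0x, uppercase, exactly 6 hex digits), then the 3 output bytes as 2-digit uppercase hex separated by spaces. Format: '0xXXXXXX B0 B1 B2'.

Sextets: w=48, b=27, 9=61, l=37
24-bit: (48<<18) | (27<<12) | (61<<6) | 37
      = 0xC00000 | 0x01B000 | 0x000F40 | 0x000025
      = 0xC1BF65
Bytes: (v>>16)&0xFF=C1, (v>>8)&0xFF=BF, v&0xFF=65

Answer: 0xC1BF65 C1 BF 65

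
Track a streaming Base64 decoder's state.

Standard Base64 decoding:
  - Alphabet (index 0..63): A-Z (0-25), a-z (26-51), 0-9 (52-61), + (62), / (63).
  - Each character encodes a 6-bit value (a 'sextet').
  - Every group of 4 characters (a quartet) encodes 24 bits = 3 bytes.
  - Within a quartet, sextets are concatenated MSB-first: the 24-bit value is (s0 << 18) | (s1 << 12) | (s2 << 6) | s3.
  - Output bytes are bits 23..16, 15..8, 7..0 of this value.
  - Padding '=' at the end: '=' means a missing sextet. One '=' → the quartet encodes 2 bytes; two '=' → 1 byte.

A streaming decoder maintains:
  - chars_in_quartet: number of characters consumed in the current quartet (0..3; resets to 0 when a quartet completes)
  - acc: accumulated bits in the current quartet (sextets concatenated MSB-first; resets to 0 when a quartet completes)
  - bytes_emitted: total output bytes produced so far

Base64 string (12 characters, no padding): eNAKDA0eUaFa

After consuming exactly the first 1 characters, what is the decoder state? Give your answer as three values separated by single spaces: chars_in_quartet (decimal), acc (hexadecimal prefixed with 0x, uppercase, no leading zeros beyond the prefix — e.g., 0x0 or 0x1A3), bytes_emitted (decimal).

Answer: 1 0x1E 0

Derivation:
After char 0 ('e'=30): chars_in_quartet=1 acc=0x1E bytes_emitted=0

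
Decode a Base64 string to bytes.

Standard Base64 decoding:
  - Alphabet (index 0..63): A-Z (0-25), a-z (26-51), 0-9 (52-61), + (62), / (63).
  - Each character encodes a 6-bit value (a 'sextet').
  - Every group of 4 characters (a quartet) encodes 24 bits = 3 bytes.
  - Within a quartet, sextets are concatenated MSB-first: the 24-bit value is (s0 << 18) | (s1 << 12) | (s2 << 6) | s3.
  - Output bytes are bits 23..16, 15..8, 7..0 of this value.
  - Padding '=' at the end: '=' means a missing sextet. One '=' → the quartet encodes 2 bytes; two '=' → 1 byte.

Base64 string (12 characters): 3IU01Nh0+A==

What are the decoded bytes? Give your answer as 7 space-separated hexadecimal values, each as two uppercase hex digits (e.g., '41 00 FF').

Answer: DC 85 34 D4 D8 74 F8

Derivation:
After char 0 ('3'=55): chars_in_quartet=1 acc=0x37 bytes_emitted=0
After char 1 ('I'=8): chars_in_quartet=2 acc=0xDC8 bytes_emitted=0
After char 2 ('U'=20): chars_in_quartet=3 acc=0x37214 bytes_emitted=0
After char 3 ('0'=52): chars_in_quartet=4 acc=0xDC8534 -> emit DC 85 34, reset; bytes_emitted=3
After char 4 ('1'=53): chars_in_quartet=1 acc=0x35 bytes_emitted=3
After char 5 ('N'=13): chars_in_quartet=2 acc=0xD4D bytes_emitted=3
After char 6 ('h'=33): chars_in_quartet=3 acc=0x35361 bytes_emitted=3
After char 7 ('0'=52): chars_in_quartet=4 acc=0xD4D874 -> emit D4 D8 74, reset; bytes_emitted=6
After char 8 ('+'=62): chars_in_quartet=1 acc=0x3E bytes_emitted=6
After char 9 ('A'=0): chars_in_quartet=2 acc=0xF80 bytes_emitted=6
Padding '==': partial quartet acc=0xF80 -> emit F8; bytes_emitted=7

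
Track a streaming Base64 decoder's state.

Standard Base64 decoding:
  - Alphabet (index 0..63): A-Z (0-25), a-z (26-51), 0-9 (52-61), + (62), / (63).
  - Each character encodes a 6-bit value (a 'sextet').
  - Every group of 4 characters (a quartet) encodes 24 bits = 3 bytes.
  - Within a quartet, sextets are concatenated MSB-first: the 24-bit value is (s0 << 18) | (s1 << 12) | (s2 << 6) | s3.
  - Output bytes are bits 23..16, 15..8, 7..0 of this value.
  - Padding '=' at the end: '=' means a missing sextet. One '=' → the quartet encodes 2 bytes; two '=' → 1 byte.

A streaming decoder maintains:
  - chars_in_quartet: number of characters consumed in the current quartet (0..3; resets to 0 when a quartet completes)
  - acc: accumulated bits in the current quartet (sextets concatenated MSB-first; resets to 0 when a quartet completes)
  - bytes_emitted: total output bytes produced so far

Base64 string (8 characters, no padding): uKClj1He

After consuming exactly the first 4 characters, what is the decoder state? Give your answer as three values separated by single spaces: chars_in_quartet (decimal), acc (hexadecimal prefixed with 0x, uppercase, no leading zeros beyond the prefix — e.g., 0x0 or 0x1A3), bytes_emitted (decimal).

After char 0 ('u'=46): chars_in_quartet=1 acc=0x2E bytes_emitted=0
After char 1 ('K'=10): chars_in_quartet=2 acc=0xB8A bytes_emitted=0
After char 2 ('C'=2): chars_in_quartet=3 acc=0x2E282 bytes_emitted=0
After char 3 ('l'=37): chars_in_quartet=4 acc=0xB8A0A5 -> emit B8 A0 A5, reset; bytes_emitted=3

Answer: 0 0x0 3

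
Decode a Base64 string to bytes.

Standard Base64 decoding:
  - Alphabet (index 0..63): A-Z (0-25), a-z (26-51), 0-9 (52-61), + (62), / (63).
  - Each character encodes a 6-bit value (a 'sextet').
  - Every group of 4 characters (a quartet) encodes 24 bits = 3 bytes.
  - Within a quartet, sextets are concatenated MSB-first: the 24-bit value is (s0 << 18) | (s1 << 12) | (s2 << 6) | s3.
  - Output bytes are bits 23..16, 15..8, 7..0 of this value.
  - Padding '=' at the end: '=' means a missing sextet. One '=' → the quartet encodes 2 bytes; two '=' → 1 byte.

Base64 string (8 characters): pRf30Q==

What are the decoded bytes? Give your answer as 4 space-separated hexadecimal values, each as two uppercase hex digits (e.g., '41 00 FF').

After char 0 ('p'=41): chars_in_quartet=1 acc=0x29 bytes_emitted=0
After char 1 ('R'=17): chars_in_quartet=2 acc=0xA51 bytes_emitted=0
After char 2 ('f'=31): chars_in_quartet=3 acc=0x2945F bytes_emitted=0
After char 3 ('3'=55): chars_in_quartet=4 acc=0xA517F7 -> emit A5 17 F7, reset; bytes_emitted=3
After char 4 ('0'=52): chars_in_quartet=1 acc=0x34 bytes_emitted=3
After char 5 ('Q'=16): chars_in_quartet=2 acc=0xD10 bytes_emitted=3
Padding '==': partial quartet acc=0xD10 -> emit D1; bytes_emitted=4

Answer: A5 17 F7 D1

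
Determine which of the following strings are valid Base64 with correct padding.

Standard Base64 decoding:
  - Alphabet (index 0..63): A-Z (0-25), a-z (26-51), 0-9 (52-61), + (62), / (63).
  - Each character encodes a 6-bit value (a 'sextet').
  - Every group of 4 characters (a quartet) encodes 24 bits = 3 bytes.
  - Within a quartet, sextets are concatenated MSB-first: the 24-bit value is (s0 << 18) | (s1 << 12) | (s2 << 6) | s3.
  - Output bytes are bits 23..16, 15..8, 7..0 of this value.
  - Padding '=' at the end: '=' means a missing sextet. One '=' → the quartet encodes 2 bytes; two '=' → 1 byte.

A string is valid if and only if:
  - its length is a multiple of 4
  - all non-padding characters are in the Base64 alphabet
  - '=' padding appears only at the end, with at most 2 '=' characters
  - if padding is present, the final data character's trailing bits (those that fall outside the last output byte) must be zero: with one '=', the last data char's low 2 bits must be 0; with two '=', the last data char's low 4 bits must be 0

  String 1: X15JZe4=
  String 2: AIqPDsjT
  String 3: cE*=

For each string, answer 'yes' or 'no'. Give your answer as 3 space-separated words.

Answer: yes yes no

Derivation:
String 1: 'X15JZe4=' → valid
String 2: 'AIqPDsjT' → valid
String 3: 'cE*=' → invalid (bad char(s): ['*'])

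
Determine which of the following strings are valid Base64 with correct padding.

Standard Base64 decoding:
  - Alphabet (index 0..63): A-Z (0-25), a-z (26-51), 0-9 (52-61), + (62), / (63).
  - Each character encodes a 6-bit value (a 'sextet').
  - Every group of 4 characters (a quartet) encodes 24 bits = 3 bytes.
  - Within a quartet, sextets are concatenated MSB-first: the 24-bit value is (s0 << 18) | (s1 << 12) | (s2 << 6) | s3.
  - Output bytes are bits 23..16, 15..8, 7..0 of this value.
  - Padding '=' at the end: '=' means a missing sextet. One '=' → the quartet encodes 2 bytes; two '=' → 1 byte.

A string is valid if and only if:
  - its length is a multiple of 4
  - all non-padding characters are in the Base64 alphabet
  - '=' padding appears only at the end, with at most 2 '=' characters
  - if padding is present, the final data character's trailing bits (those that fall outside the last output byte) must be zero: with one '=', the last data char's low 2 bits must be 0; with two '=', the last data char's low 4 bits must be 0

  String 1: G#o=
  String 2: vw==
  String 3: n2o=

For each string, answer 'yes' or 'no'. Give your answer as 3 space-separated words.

Answer: no yes yes

Derivation:
String 1: 'G#o=' → invalid (bad char(s): ['#'])
String 2: 'vw==' → valid
String 3: 'n2o=' → valid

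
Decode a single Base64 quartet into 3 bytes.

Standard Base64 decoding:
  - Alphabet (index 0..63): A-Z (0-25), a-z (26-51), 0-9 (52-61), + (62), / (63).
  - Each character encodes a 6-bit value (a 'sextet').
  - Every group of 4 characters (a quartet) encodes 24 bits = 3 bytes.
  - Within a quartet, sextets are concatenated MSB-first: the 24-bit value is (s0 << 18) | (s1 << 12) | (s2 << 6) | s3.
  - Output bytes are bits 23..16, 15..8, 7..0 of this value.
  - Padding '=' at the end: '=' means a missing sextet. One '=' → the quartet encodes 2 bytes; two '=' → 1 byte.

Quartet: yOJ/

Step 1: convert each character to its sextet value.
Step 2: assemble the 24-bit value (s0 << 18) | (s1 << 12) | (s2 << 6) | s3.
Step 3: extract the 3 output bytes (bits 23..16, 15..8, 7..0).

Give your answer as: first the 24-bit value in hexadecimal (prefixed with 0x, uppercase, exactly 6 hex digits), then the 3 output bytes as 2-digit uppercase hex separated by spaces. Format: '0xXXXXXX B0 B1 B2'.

Answer: 0xC8E27F C8 E2 7F

Derivation:
Sextets: y=50, O=14, J=9, /=63
24-bit: (50<<18) | (14<<12) | (9<<6) | 63
      = 0xC80000 | 0x00E000 | 0x000240 | 0x00003F
      = 0xC8E27F
Bytes: (v>>16)&0xFF=C8, (v>>8)&0xFF=E2, v&0xFF=7F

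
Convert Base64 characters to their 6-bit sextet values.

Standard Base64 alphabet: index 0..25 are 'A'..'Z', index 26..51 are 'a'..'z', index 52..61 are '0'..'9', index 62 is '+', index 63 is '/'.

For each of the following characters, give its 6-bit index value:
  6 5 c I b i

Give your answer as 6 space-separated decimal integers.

'6': 0..9 range, 52 + ord('6') − ord('0') = 58
'5': 0..9 range, 52 + ord('5') − ord('0') = 57
'c': a..z range, 26 + ord('c') − ord('a') = 28
'I': A..Z range, ord('I') − ord('A') = 8
'b': a..z range, 26 + ord('b') − ord('a') = 27
'i': a..z range, 26 + ord('i') − ord('a') = 34

Answer: 58 57 28 8 27 34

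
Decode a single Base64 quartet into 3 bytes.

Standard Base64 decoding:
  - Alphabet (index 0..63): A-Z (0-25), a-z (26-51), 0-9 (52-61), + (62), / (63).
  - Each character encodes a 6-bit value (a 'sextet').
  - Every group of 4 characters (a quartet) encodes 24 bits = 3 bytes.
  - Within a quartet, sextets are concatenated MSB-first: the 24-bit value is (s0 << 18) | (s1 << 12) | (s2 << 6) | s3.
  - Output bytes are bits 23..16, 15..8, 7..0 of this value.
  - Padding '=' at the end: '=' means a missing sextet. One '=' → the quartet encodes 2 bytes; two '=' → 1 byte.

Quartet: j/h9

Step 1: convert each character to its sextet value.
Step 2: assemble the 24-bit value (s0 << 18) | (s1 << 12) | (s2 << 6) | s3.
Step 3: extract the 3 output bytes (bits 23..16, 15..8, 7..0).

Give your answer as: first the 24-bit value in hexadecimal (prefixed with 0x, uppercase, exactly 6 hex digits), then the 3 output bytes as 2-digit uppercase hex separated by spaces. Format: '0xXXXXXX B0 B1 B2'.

Answer: 0x8FF87D 8F F8 7D

Derivation:
Sextets: j=35, /=63, h=33, 9=61
24-bit: (35<<18) | (63<<12) | (33<<6) | 61
      = 0x8C0000 | 0x03F000 | 0x000840 | 0x00003D
      = 0x8FF87D
Bytes: (v>>16)&0xFF=8F, (v>>8)&0xFF=F8, v&0xFF=7D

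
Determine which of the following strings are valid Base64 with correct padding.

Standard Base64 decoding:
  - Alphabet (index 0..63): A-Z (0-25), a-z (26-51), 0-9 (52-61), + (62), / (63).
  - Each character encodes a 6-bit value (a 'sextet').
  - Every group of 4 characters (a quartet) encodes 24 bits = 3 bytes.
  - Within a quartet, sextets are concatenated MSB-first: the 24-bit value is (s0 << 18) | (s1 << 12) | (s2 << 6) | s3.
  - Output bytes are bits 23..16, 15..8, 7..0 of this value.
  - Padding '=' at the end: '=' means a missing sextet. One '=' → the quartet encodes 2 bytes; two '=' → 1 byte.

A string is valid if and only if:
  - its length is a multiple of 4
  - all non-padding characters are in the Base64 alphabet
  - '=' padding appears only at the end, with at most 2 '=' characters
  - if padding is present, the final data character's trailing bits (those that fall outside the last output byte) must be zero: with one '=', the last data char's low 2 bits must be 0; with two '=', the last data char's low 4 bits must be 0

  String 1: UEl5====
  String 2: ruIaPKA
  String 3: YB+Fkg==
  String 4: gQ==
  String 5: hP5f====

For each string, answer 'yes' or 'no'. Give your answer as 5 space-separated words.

Answer: no no yes yes no

Derivation:
String 1: 'UEl5====' → invalid (4 pad chars (max 2))
String 2: 'ruIaPKA' → invalid (len=7 not mult of 4)
String 3: 'YB+Fkg==' → valid
String 4: 'gQ==' → valid
String 5: 'hP5f====' → invalid (4 pad chars (max 2))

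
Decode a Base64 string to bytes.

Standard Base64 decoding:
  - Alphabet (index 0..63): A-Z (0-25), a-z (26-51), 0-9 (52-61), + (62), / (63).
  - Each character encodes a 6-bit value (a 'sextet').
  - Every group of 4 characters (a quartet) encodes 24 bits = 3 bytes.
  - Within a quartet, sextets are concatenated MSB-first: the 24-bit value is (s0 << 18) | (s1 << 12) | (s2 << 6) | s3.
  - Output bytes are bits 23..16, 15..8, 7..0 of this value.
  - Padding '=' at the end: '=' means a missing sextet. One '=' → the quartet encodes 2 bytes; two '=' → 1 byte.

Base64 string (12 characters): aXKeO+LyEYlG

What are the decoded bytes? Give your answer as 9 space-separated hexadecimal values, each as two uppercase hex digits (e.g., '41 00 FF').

After char 0 ('a'=26): chars_in_quartet=1 acc=0x1A bytes_emitted=0
After char 1 ('X'=23): chars_in_quartet=2 acc=0x697 bytes_emitted=0
After char 2 ('K'=10): chars_in_quartet=3 acc=0x1A5CA bytes_emitted=0
After char 3 ('e'=30): chars_in_quartet=4 acc=0x69729E -> emit 69 72 9E, reset; bytes_emitted=3
After char 4 ('O'=14): chars_in_quartet=1 acc=0xE bytes_emitted=3
After char 5 ('+'=62): chars_in_quartet=2 acc=0x3BE bytes_emitted=3
After char 6 ('L'=11): chars_in_quartet=3 acc=0xEF8B bytes_emitted=3
After char 7 ('y'=50): chars_in_quartet=4 acc=0x3BE2F2 -> emit 3B E2 F2, reset; bytes_emitted=6
After char 8 ('E'=4): chars_in_quartet=1 acc=0x4 bytes_emitted=6
After char 9 ('Y'=24): chars_in_quartet=2 acc=0x118 bytes_emitted=6
After char 10 ('l'=37): chars_in_quartet=3 acc=0x4625 bytes_emitted=6
After char 11 ('G'=6): chars_in_quartet=4 acc=0x118946 -> emit 11 89 46, reset; bytes_emitted=9

Answer: 69 72 9E 3B E2 F2 11 89 46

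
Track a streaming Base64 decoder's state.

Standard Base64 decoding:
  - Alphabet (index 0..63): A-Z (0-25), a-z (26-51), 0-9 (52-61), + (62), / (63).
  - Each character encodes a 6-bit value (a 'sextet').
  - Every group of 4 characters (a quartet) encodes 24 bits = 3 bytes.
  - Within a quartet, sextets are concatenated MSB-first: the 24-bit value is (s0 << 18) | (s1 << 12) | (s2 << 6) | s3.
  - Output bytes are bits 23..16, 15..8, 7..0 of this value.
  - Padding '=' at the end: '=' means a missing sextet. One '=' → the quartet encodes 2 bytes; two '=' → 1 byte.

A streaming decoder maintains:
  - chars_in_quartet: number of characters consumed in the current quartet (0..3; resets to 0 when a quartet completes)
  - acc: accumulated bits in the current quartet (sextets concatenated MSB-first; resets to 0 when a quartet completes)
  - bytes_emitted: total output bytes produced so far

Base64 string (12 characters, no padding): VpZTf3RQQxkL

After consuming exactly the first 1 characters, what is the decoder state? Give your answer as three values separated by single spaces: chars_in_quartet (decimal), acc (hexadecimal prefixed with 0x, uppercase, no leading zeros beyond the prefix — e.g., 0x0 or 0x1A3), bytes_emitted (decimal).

After char 0 ('V'=21): chars_in_quartet=1 acc=0x15 bytes_emitted=0

Answer: 1 0x15 0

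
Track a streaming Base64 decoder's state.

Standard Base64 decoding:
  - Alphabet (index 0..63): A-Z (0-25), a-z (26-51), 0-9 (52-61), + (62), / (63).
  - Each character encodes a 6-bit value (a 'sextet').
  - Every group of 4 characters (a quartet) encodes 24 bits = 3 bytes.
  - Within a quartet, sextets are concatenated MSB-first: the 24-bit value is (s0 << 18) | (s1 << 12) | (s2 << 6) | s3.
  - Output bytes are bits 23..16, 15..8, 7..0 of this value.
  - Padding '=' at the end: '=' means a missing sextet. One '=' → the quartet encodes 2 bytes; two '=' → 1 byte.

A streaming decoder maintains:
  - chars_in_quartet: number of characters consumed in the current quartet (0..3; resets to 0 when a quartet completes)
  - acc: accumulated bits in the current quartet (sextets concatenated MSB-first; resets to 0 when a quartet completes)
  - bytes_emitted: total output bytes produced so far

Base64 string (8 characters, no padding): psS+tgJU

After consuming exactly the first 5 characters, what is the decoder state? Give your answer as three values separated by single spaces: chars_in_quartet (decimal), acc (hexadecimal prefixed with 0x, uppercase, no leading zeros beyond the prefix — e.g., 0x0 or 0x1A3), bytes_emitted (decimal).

After char 0 ('p'=41): chars_in_quartet=1 acc=0x29 bytes_emitted=0
After char 1 ('s'=44): chars_in_quartet=2 acc=0xA6C bytes_emitted=0
After char 2 ('S'=18): chars_in_quartet=3 acc=0x29B12 bytes_emitted=0
After char 3 ('+'=62): chars_in_quartet=4 acc=0xA6C4BE -> emit A6 C4 BE, reset; bytes_emitted=3
After char 4 ('t'=45): chars_in_quartet=1 acc=0x2D bytes_emitted=3

Answer: 1 0x2D 3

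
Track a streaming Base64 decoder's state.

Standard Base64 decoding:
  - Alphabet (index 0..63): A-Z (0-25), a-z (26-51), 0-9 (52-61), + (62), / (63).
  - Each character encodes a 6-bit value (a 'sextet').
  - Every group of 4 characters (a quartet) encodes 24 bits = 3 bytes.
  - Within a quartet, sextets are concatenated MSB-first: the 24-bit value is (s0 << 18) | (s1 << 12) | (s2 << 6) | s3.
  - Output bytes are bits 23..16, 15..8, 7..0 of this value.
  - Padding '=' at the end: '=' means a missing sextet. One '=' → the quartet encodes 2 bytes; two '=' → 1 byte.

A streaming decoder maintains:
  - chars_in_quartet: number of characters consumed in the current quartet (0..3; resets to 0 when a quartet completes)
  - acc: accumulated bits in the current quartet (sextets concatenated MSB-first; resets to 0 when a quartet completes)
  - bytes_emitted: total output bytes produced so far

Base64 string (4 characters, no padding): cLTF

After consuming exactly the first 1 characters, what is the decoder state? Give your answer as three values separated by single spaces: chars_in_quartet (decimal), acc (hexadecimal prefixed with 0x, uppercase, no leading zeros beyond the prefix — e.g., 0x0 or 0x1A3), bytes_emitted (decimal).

After char 0 ('c'=28): chars_in_quartet=1 acc=0x1C bytes_emitted=0

Answer: 1 0x1C 0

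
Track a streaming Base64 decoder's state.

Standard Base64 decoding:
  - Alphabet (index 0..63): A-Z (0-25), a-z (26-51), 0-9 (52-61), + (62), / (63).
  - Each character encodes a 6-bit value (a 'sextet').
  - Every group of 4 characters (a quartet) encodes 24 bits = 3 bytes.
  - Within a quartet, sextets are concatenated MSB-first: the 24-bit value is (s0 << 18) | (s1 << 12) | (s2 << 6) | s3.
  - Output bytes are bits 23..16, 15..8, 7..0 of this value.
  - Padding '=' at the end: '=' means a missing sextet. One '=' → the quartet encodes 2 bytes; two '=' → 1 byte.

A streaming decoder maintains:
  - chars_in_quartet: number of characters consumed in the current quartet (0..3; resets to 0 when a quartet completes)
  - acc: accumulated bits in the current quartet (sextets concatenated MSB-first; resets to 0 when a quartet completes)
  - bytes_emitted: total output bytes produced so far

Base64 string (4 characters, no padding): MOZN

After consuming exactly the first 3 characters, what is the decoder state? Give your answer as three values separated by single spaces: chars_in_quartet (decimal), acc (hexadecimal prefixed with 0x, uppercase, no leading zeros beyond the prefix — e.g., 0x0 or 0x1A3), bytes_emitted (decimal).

Answer: 3 0xC399 0

Derivation:
After char 0 ('M'=12): chars_in_quartet=1 acc=0xC bytes_emitted=0
After char 1 ('O'=14): chars_in_quartet=2 acc=0x30E bytes_emitted=0
After char 2 ('Z'=25): chars_in_quartet=3 acc=0xC399 bytes_emitted=0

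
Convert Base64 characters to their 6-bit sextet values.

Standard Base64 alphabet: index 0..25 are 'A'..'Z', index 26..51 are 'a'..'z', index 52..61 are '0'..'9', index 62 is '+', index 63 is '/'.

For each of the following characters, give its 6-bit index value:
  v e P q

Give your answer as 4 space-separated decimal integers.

'v': a..z range, 26 + ord('v') − ord('a') = 47
'e': a..z range, 26 + ord('e') − ord('a') = 30
'P': A..Z range, ord('P') − ord('A') = 15
'q': a..z range, 26 + ord('q') − ord('a') = 42

Answer: 47 30 15 42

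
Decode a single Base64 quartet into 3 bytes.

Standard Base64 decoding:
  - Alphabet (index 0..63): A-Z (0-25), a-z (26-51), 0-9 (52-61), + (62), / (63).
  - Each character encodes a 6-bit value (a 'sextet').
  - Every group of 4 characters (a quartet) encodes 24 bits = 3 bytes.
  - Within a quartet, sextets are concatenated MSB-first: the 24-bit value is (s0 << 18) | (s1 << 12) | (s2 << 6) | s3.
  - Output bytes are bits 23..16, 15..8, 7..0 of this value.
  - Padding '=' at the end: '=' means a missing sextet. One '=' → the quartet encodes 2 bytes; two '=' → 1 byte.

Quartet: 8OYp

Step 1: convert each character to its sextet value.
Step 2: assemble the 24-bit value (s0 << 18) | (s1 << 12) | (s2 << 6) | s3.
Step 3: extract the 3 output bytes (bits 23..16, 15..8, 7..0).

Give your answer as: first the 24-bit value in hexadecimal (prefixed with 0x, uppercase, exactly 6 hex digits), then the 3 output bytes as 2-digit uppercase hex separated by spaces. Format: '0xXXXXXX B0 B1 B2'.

Answer: 0xF0E629 F0 E6 29

Derivation:
Sextets: 8=60, O=14, Y=24, p=41
24-bit: (60<<18) | (14<<12) | (24<<6) | 41
      = 0xF00000 | 0x00E000 | 0x000600 | 0x000029
      = 0xF0E629
Bytes: (v>>16)&0xFF=F0, (v>>8)&0xFF=E6, v&0xFF=29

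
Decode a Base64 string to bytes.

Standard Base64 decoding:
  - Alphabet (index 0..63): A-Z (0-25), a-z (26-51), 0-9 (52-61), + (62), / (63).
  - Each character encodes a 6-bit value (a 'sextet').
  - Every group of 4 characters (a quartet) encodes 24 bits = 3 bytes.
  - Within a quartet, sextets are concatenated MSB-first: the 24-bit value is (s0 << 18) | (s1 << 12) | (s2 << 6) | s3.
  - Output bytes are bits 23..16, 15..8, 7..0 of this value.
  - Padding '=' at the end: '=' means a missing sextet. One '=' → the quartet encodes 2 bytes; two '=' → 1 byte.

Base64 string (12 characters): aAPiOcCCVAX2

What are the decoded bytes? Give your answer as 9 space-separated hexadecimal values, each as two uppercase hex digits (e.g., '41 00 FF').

After char 0 ('a'=26): chars_in_quartet=1 acc=0x1A bytes_emitted=0
After char 1 ('A'=0): chars_in_quartet=2 acc=0x680 bytes_emitted=0
After char 2 ('P'=15): chars_in_quartet=3 acc=0x1A00F bytes_emitted=0
After char 3 ('i'=34): chars_in_quartet=4 acc=0x6803E2 -> emit 68 03 E2, reset; bytes_emitted=3
After char 4 ('O'=14): chars_in_quartet=1 acc=0xE bytes_emitted=3
After char 5 ('c'=28): chars_in_quartet=2 acc=0x39C bytes_emitted=3
After char 6 ('C'=2): chars_in_quartet=3 acc=0xE702 bytes_emitted=3
After char 7 ('C'=2): chars_in_quartet=4 acc=0x39C082 -> emit 39 C0 82, reset; bytes_emitted=6
After char 8 ('V'=21): chars_in_quartet=1 acc=0x15 bytes_emitted=6
After char 9 ('A'=0): chars_in_quartet=2 acc=0x540 bytes_emitted=6
After char 10 ('X'=23): chars_in_quartet=3 acc=0x15017 bytes_emitted=6
After char 11 ('2'=54): chars_in_quartet=4 acc=0x5405F6 -> emit 54 05 F6, reset; bytes_emitted=9

Answer: 68 03 E2 39 C0 82 54 05 F6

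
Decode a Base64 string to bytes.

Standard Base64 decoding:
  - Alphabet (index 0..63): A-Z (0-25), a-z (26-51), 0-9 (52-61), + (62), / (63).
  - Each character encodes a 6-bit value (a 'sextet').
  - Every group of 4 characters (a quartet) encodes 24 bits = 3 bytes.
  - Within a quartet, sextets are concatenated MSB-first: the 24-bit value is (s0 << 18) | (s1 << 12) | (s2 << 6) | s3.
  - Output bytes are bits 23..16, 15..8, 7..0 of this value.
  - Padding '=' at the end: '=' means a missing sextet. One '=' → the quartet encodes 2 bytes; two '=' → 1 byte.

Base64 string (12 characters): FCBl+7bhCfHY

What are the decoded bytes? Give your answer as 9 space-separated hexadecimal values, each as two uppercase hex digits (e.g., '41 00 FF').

After char 0 ('F'=5): chars_in_quartet=1 acc=0x5 bytes_emitted=0
After char 1 ('C'=2): chars_in_quartet=2 acc=0x142 bytes_emitted=0
After char 2 ('B'=1): chars_in_quartet=3 acc=0x5081 bytes_emitted=0
After char 3 ('l'=37): chars_in_quartet=4 acc=0x142065 -> emit 14 20 65, reset; bytes_emitted=3
After char 4 ('+'=62): chars_in_quartet=1 acc=0x3E bytes_emitted=3
After char 5 ('7'=59): chars_in_quartet=2 acc=0xFBB bytes_emitted=3
After char 6 ('b'=27): chars_in_quartet=3 acc=0x3EEDB bytes_emitted=3
After char 7 ('h'=33): chars_in_quartet=4 acc=0xFBB6E1 -> emit FB B6 E1, reset; bytes_emitted=6
After char 8 ('C'=2): chars_in_quartet=1 acc=0x2 bytes_emitted=6
After char 9 ('f'=31): chars_in_quartet=2 acc=0x9F bytes_emitted=6
After char 10 ('H'=7): chars_in_quartet=3 acc=0x27C7 bytes_emitted=6
After char 11 ('Y'=24): chars_in_quartet=4 acc=0x9F1D8 -> emit 09 F1 D8, reset; bytes_emitted=9

Answer: 14 20 65 FB B6 E1 09 F1 D8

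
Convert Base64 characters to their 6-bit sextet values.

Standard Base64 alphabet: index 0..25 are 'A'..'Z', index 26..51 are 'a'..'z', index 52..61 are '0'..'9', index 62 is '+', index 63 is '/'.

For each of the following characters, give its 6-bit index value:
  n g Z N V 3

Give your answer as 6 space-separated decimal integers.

Answer: 39 32 25 13 21 55

Derivation:
'n': a..z range, 26 + ord('n') − ord('a') = 39
'g': a..z range, 26 + ord('g') − ord('a') = 32
'Z': A..Z range, ord('Z') − ord('A') = 25
'N': A..Z range, ord('N') − ord('A') = 13
'V': A..Z range, ord('V') − ord('A') = 21
'3': 0..9 range, 52 + ord('3') − ord('0') = 55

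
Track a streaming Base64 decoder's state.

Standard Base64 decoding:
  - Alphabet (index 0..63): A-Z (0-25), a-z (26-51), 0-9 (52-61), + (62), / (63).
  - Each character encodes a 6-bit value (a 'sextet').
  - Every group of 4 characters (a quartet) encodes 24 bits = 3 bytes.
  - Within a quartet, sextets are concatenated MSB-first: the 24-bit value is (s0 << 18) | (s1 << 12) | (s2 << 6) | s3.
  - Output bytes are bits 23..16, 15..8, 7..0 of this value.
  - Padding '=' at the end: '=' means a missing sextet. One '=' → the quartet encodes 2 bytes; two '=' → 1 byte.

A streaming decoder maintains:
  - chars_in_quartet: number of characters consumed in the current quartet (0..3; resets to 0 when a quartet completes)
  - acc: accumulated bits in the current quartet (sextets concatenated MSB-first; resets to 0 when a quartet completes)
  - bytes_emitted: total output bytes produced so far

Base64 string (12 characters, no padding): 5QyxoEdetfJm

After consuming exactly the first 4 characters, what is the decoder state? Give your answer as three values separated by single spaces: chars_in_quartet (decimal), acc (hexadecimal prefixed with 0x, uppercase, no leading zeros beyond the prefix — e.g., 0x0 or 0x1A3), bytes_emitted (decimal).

After char 0 ('5'=57): chars_in_quartet=1 acc=0x39 bytes_emitted=0
After char 1 ('Q'=16): chars_in_quartet=2 acc=0xE50 bytes_emitted=0
After char 2 ('y'=50): chars_in_quartet=3 acc=0x39432 bytes_emitted=0
After char 3 ('x'=49): chars_in_quartet=4 acc=0xE50CB1 -> emit E5 0C B1, reset; bytes_emitted=3

Answer: 0 0x0 3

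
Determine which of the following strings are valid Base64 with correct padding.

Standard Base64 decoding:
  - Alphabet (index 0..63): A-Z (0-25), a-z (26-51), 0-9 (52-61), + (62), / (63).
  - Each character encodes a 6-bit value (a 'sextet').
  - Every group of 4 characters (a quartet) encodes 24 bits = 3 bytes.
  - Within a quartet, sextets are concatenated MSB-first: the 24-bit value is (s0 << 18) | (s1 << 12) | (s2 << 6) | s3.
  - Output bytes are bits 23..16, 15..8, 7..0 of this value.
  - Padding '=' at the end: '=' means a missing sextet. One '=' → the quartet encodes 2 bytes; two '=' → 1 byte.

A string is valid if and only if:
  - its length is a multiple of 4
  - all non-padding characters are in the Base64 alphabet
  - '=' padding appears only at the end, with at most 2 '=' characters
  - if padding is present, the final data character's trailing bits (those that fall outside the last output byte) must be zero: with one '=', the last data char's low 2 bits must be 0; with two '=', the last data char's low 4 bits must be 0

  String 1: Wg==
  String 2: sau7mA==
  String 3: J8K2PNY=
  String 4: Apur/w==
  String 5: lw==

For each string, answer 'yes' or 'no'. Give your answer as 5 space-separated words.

Answer: yes yes yes yes yes

Derivation:
String 1: 'Wg==' → valid
String 2: 'sau7mA==' → valid
String 3: 'J8K2PNY=' → valid
String 4: 'Apur/w==' → valid
String 5: 'lw==' → valid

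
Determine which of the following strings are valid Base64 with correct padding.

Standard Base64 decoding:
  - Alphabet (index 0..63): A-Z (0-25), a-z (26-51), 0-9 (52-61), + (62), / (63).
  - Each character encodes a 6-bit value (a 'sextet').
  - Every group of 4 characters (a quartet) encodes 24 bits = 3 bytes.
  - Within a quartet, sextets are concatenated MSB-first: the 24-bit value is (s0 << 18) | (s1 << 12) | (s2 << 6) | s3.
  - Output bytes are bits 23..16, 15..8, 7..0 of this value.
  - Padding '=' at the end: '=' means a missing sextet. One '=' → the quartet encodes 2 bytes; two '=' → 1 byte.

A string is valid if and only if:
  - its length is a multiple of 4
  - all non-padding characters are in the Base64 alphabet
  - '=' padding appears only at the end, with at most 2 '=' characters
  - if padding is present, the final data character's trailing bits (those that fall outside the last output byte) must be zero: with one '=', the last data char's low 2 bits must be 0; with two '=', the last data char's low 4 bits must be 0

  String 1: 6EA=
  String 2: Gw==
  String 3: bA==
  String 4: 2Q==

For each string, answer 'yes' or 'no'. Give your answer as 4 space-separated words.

Answer: yes yes yes yes

Derivation:
String 1: '6EA=' → valid
String 2: 'Gw==' → valid
String 3: 'bA==' → valid
String 4: '2Q==' → valid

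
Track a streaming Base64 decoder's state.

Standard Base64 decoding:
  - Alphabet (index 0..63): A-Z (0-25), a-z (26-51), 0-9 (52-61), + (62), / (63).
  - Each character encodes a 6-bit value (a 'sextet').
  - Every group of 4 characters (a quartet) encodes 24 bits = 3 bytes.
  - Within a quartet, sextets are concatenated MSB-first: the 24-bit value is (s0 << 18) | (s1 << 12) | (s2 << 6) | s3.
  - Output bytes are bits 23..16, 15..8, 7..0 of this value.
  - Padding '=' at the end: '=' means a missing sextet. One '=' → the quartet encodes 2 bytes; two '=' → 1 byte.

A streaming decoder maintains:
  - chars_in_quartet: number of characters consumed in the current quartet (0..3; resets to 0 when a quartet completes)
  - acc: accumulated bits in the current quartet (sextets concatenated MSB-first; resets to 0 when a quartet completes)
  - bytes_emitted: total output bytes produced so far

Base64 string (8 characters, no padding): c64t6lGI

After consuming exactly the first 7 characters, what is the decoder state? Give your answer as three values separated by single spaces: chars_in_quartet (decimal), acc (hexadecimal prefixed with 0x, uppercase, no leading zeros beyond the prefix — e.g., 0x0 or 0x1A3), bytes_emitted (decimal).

Answer: 3 0x3A946 3

Derivation:
After char 0 ('c'=28): chars_in_quartet=1 acc=0x1C bytes_emitted=0
After char 1 ('6'=58): chars_in_quartet=2 acc=0x73A bytes_emitted=0
After char 2 ('4'=56): chars_in_quartet=3 acc=0x1CEB8 bytes_emitted=0
After char 3 ('t'=45): chars_in_quartet=4 acc=0x73AE2D -> emit 73 AE 2D, reset; bytes_emitted=3
After char 4 ('6'=58): chars_in_quartet=1 acc=0x3A bytes_emitted=3
After char 5 ('l'=37): chars_in_quartet=2 acc=0xEA5 bytes_emitted=3
After char 6 ('G'=6): chars_in_quartet=3 acc=0x3A946 bytes_emitted=3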